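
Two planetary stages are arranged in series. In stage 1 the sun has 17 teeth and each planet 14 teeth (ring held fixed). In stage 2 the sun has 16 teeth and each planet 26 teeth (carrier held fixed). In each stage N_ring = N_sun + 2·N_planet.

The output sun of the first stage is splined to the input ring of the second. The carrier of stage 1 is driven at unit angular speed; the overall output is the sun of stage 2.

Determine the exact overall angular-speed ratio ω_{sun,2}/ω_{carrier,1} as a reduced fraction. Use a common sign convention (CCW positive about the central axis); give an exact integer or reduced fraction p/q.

-31/2

Stage 1: N_ring = 17 + 2·14 = 45
Stage 1: 17(ω_s−ω_c) = −45(ω_r−ω_c),  ω_r=0, ω_c=1
Stage 1: ω_s = 1 − (45/17)(0−1) = 62/17
  ⇒ ω_s¹/ω_c¹ = 62/17
Stage 2: N_ring = 16 + 2·26 = 68
Stage 2: 16(ω_s−ω_c) = −68(ω_r−ω_c),  ω_c=0, ω_r=1
Stage 2: ω_s = 0 − (68/16)(1−0) = -17/4
  ⇒ ω_s²/ω_r² = -17/4
Coupling ω_r² = ω_s¹ ⇒ overall = 62/17 × -17/4 = -31/2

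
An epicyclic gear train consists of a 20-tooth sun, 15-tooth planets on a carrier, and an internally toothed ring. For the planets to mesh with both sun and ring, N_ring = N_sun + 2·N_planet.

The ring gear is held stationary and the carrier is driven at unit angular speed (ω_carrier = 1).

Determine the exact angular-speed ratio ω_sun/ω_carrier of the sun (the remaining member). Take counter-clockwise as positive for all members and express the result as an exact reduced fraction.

7/2

N_ring = 20 + 2·15 = 50
20(ω_s−ω_c) = −50(ω_r−ω_c),  ω_r=0, ω_c=1
ω_s = 1 − (50/20)(0−1) = 7/2
ω_s/ω_c = 7/2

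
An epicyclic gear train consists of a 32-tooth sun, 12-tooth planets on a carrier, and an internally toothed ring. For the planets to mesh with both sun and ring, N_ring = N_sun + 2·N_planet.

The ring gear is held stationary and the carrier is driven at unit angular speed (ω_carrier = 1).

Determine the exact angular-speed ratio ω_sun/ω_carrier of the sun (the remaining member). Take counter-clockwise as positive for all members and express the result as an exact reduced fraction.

11/4

N_ring = 32 + 2·12 = 56
32(ω_s−ω_c) = −56(ω_r−ω_c),  ω_r=0, ω_c=1
ω_s = 1 − (56/32)(0−1) = 11/4
ω_s/ω_c = 11/4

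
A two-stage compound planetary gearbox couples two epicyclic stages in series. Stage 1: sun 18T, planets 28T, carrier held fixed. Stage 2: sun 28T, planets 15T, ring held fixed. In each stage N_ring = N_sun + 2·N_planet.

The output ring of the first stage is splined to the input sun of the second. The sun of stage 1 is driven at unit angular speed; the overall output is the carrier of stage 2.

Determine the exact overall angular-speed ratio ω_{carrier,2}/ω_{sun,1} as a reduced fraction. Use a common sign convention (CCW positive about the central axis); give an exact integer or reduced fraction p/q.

Stage 1: N_ring = 18 + 2·28 = 74
Stage 1: 18(ω_s−ω_c) = −74(ω_r−ω_c),  ω_c=0, ω_s=1
Stage 1: ω_r = 0 − (18/74)(1−0) = -9/37
  ⇒ ω_r¹/ω_s¹ = -9/37
Stage 2: N_ring = 28 + 2·15 = 58
Stage 2: 28(ω_s−ω_c) = −58(ω_r−ω_c),  ω_r=0, ω_s=1
Stage 2: 28(1−ω_c) = −58(0−ω_c)  ⇒  86ω_c = 28  ⇒  ω_c = 14/43
  ⇒ ω_c²/ω_s² = 14/43
Coupling ω_s² = ω_r¹ ⇒ overall = -9/37 × 14/43 = -126/1591

-126/1591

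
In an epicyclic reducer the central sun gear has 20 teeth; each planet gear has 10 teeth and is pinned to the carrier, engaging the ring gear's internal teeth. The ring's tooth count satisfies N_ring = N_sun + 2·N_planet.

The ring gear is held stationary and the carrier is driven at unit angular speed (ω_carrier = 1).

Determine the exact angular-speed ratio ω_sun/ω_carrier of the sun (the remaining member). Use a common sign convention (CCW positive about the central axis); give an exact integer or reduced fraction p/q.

N_ring = 20 + 2·10 = 40
20(ω_s−ω_c) = −40(ω_r−ω_c),  ω_r=0, ω_c=1
ω_s = 1 − (40/20)(0−1) = 3
ω_s/ω_c = 3

3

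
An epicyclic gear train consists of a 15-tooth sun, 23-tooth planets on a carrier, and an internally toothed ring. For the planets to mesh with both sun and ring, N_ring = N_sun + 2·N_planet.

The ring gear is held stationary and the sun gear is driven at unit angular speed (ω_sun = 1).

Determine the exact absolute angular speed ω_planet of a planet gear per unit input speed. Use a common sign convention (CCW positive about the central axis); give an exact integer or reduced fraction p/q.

N_ring = 15 + 2·23 = 61
15(ω_s−ω_c) = −61(ω_r−ω_c),  ω_r=0, ω_s=1
15(1−ω_c) = −61(0−ω_c)  ⇒  76ω_c = 15  ⇒  ω_c = 15/76
sun–planet: 15·(1−15/76) = −23·(ω_p−ω_c)  ⇒  ω_p−ω_c = −(15/23)·(61/76) = -915/1748
ω_p = 15/76 − 915/1748 = -15/46

-15/46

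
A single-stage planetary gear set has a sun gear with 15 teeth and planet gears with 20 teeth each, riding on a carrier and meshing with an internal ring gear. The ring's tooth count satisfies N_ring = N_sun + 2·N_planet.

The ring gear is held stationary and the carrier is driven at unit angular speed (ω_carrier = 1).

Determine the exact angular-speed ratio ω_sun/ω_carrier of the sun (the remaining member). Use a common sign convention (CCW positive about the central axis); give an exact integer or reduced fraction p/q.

14/3

N_ring = 15 + 2·20 = 55
15(ω_s−ω_c) = −55(ω_r−ω_c),  ω_r=0, ω_c=1
ω_s = 1 − (55/15)(0−1) = 14/3
ω_s/ω_c = 14/3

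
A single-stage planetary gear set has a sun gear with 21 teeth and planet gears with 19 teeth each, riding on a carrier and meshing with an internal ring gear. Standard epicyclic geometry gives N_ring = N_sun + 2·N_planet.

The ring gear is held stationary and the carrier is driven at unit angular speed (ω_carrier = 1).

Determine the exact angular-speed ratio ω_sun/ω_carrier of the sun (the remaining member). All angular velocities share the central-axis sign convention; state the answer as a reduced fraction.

N_ring = 21 + 2·19 = 59
21(ω_s−ω_c) = −59(ω_r−ω_c),  ω_r=0, ω_c=1
ω_s = 1 − (59/21)(0−1) = 80/21
ω_s/ω_c = 80/21

80/21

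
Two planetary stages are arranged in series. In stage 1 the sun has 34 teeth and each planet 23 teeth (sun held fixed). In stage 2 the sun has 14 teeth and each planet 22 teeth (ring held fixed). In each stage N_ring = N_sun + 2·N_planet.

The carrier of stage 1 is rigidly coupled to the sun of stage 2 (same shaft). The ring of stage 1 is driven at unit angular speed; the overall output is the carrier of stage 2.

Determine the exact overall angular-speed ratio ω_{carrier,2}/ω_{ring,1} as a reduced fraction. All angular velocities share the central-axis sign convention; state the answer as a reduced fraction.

70/513

Stage 1: N_ring = 34 + 2·23 = 80
Stage 1: 34(ω_s−ω_c) = −80(ω_r−ω_c),  ω_s=0, ω_r=1
Stage 1: 34(0−ω_c) = −80(1−ω_c)  ⇒  114ω_c = 80  ⇒  ω_c = 40/57
  ⇒ ω_c¹/ω_r¹ = 40/57
Stage 2: N_ring = 14 + 2·22 = 58
Stage 2: 14(ω_s−ω_c) = −58(ω_r−ω_c),  ω_r=0, ω_s=1
Stage 2: 14(1−ω_c) = −58(0−ω_c)  ⇒  72ω_c = 14  ⇒  ω_c = 7/36
  ⇒ ω_c²/ω_s² = 7/36
Coupling ω_s² = ω_c¹ ⇒ overall = 40/57 × 7/36 = 70/513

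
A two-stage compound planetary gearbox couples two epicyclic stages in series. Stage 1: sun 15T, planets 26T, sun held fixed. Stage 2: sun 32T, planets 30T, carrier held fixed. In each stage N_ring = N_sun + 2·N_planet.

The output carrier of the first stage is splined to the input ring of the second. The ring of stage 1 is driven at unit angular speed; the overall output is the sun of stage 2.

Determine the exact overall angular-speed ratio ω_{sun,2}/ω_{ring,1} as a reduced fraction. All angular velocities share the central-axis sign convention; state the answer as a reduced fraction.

-1541/656

Stage 1: N_ring = 15 + 2·26 = 67
Stage 1: 15(ω_s−ω_c) = −67(ω_r−ω_c),  ω_s=0, ω_r=1
Stage 1: 15(0−ω_c) = −67(1−ω_c)  ⇒  82ω_c = 67  ⇒  ω_c = 67/82
  ⇒ ω_c¹/ω_r¹ = 67/82
Stage 2: N_ring = 32 + 2·30 = 92
Stage 2: 32(ω_s−ω_c) = −92(ω_r−ω_c),  ω_c=0, ω_r=1
Stage 2: ω_s = 0 − (92/32)(1−0) = -23/8
  ⇒ ω_s²/ω_r² = -23/8
Coupling ω_r² = ω_c¹ ⇒ overall = 67/82 × -23/8 = -1541/656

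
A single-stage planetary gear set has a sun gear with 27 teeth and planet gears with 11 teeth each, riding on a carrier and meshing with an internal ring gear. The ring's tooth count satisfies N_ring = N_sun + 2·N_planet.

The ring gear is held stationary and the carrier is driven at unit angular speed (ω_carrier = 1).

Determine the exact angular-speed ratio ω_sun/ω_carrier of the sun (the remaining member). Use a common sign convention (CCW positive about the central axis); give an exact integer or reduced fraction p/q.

76/27

N_ring = 27 + 2·11 = 49
27(ω_s−ω_c) = −49(ω_r−ω_c),  ω_r=0, ω_c=1
ω_s = 1 − (49/27)(0−1) = 76/27
ω_s/ω_c = 76/27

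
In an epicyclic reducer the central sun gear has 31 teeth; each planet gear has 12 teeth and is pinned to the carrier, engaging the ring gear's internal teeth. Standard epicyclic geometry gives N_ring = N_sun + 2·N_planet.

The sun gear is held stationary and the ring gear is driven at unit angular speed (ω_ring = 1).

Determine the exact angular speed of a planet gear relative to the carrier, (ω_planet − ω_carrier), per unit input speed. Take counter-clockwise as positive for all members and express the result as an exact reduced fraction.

N_ring = 31 + 2·12 = 55
31(ω_s−ω_c) = −55(ω_r−ω_c),  ω_s=0, ω_r=1
31(0−ω_c) = −55(1−ω_c)  ⇒  86ω_c = 55  ⇒  ω_c = 55/86
sun–planet: 31·(0−55/86) = −12·(ω_p−ω_c)  ⇒  ω_p−ω_c = −(31/12)·(-55/86) = 1705/1032

1705/1032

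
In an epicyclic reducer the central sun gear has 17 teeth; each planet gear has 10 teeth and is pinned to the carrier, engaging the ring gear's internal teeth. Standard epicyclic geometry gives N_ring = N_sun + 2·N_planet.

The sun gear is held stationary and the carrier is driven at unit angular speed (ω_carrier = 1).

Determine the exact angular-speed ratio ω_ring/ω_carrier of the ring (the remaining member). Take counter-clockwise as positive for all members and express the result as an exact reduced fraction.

N_ring = 17 + 2·10 = 37
17(ω_s−ω_c) = −37(ω_r−ω_c),  ω_s=0, ω_c=1
ω_r = 1 − (17/37)(0−1) = 54/37
ω_r/ω_c = 54/37

54/37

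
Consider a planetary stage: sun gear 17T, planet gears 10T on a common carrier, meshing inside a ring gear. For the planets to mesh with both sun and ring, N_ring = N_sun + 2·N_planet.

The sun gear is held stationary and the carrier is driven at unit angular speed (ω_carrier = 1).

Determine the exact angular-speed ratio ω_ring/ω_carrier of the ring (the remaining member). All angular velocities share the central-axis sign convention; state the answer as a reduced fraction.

54/37

N_ring = 17 + 2·10 = 37
17(ω_s−ω_c) = −37(ω_r−ω_c),  ω_s=0, ω_c=1
ω_r = 1 − (17/37)(0−1) = 54/37
ω_r/ω_c = 54/37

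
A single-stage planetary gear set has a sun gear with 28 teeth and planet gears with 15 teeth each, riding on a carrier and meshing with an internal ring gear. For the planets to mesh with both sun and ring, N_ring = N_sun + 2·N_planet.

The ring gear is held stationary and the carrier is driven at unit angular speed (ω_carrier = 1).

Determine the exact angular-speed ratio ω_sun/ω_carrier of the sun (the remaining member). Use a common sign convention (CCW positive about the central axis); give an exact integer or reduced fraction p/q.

43/14

N_ring = 28 + 2·15 = 58
28(ω_s−ω_c) = −58(ω_r−ω_c),  ω_r=0, ω_c=1
ω_s = 1 − (58/28)(0−1) = 43/14
ω_s/ω_c = 43/14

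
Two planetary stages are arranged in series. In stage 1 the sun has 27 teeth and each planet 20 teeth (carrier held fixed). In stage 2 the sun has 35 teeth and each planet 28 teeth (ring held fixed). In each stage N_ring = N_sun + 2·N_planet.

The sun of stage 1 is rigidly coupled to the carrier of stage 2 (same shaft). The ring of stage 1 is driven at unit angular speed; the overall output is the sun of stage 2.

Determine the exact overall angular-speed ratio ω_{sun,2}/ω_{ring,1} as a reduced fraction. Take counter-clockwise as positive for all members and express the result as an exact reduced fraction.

Stage 1: N_ring = 27 + 2·20 = 67
Stage 1: 27(ω_s−ω_c) = −67(ω_r−ω_c),  ω_c=0, ω_r=1
Stage 1: ω_s = 0 − (67/27)(1−0) = -67/27
  ⇒ ω_s¹/ω_r¹ = -67/27
Stage 2: N_ring = 35 + 2·28 = 91
Stage 2: 35(ω_s−ω_c) = −91(ω_r−ω_c),  ω_r=0, ω_c=1
Stage 2: ω_s = 1 − (91/35)(0−1) = 18/5
  ⇒ ω_s²/ω_c² = 18/5
Coupling ω_c² = ω_s¹ ⇒ overall = -67/27 × 18/5 = -134/15

-134/15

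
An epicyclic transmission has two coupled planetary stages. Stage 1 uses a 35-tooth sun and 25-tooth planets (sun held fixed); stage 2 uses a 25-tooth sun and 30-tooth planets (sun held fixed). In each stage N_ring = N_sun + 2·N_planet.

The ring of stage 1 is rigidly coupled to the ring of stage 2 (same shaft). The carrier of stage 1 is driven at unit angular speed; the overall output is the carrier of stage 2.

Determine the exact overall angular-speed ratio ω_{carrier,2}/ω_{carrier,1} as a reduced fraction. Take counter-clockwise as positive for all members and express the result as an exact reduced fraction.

Stage 1: N_ring = 35 + 2·25 = 85
Stage 1: 35(ω_s−ω_c) = −85(ω_r−ω_c),  ω_s=0, ω_c=1
Stage 1: ω_r = 1 − (35/85)(0−1) = 24/17
  ⇒ ω_r¹/ω_c¹ = 24/17
Stage 2: N_ring = 25 + 2·30 = 85
Stage 2: 25(ω_s−ω_c) = −85(ω_r−ω_c),  ω_s=0, ω_r=1
Stage 2: 25(0−ω_c) = −85(1−ω_c)  ⇒  110ω_c = 85  ⇒  ω_c = 17/22
  ⇒ ω_c²/ω_r² = 17/22
Coupling ω_r² = ω_r¹ ⇒ overall = 24/17 × 17/22 = 12/11

12/11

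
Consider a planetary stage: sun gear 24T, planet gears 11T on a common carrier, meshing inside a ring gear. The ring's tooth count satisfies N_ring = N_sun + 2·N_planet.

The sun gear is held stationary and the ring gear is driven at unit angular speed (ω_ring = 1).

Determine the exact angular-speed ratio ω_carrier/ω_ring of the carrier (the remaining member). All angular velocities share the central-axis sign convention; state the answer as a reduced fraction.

23/35

N_ring = 24 + 2·11 = 46
24(ω_s−ω_c) = −46(ω_r−ω_c),  ω_s=0, ω_r=1
24(0−ω_c) = −46(1−ω_c)  ⇒  70ω_c = 46  ⇒  ω_c = 23/35
ω_c/ω_r = 23/35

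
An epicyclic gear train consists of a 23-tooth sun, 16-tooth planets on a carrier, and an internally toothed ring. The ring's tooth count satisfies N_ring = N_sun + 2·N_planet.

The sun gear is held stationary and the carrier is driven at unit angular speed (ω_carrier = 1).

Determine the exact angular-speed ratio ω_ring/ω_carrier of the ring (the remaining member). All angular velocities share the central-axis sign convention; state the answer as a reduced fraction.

N_ring = 23 + 2·16 = 55
23(ω_s−ω_c) = −55(ω_r−ω_c),  ω_s=0, ω_c=1
ω_r = 1 − (23/55)(0−1) = 78/55
ω_r/ω_c = 78/55

78/55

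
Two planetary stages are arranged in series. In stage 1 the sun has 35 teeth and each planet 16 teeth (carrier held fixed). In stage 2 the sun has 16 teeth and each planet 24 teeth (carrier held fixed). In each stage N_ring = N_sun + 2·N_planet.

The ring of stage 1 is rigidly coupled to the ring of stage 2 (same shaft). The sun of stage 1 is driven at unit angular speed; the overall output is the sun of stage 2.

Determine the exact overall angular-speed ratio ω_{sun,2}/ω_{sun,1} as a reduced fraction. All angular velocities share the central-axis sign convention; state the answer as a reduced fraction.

140/67

Stage 1: N_ring = 35 + 2·16 = 67
Stage 1: 35(ω_s−ω_c) = −67(ω_r−ω_c),  ω_c=0, ω_s=1
Stage 1: ω_r = 0 − (35/67)(1−0) = -35/67
  ⇒ ω_r¹/ω_s¹ = -35/67
Stage 2: N_ring = 16 + 2·24 = 64
Stage 2: 16(ω_s−ω_c) = −64(ω_r−ω_c),  ω_c=0, ω_r=1
Stage 2: ω_s = 0 − (64/16)(1−0) = -4
  ⇒ ω_s²/ω_r² = -4
Coupling ω_r² = ω_r¹ ⇒ overall = -35/67 × -4 = 140/67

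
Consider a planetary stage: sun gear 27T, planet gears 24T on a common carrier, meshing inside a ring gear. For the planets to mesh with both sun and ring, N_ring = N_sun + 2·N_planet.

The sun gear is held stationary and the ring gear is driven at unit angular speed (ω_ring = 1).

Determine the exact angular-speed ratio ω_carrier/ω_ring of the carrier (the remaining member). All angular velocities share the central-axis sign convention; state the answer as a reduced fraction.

N_ring = 27 + 2·24 = 75
27(ω_s−ω_c) = −75(ω_r−ω_c),  ω_s=0, ω_r=1
27(0−ω_c) = −75(1−ω_c)  ⇒  102ω_c = 75  ⇒  ω_c = 25/34
ω_c/ω_r = 25/34

25/34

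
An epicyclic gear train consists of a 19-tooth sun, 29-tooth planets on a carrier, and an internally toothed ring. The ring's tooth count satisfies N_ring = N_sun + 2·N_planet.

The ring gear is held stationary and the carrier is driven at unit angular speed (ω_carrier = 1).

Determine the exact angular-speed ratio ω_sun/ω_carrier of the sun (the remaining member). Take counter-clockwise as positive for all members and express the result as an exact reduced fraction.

96/19

N_ring = 19 + 2·29 = 77
19(ω_s−ω_c) = −77(ω_r−ω_c),  ω_r=0, ω_c=1
ω_s = 1 − (77/19)(0−1) = 96/19
ω_s/ω_c = 96/19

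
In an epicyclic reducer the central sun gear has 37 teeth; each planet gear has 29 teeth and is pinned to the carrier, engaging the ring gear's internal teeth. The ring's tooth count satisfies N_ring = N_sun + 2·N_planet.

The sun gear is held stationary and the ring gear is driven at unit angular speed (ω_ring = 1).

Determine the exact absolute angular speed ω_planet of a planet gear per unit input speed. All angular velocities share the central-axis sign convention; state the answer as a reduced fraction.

N_ring = 37 + 2·29 = 95
37(ω_s−ω_c) = −95(ω_r−ω_c),  ω_s=0, ω_r=1
37(0−ω_c) = −95(1−ω_c)  ⇒  132ω_c = 95  ⇒  ω_c = 95/132
sun–planet: 37·(0−95/132) = −29·(ω_p−ω_c)  ⇒  ω_p−ω_c = −(37/29)·(-95/132) = 3515/3828
ω_p = 95/132 + 3515/3828 = 95/58

95/58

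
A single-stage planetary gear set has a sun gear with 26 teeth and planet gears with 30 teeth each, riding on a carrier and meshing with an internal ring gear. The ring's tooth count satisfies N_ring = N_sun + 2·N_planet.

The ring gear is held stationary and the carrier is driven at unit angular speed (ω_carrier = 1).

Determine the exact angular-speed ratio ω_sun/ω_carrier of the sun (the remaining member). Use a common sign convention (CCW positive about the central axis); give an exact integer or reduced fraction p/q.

N_ring = 26 + 2·30 = 86
26(ω_s−ω_c) = −86(ω_r−ω_c),  ω_r=0, ω_c=1
ω_s = 1 − (86/26)(0−1) = 56/13
ω_s/ω_c = 56/13

56/13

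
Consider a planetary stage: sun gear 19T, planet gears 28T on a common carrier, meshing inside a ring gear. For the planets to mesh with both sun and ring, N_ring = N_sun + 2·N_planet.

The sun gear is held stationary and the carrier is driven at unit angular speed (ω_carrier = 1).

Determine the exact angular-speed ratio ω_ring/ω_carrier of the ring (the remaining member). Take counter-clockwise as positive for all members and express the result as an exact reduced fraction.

94/75

N_ring = 19 + 2·28 = 75
19(ω_s−ω_c) = −75(ω_r−ω_c),  ω_s=0, ω_c=1
ω_r = 1 − (19/75)(0−1) = 94/75
ω_r/ω_c = 94/75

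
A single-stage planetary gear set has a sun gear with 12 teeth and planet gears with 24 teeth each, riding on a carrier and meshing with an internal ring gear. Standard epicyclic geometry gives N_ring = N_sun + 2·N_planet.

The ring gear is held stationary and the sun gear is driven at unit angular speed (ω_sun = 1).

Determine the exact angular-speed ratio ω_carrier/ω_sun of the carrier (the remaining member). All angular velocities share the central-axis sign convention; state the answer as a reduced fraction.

1/6

N_ring = 12 + 2·24 = 60
12(ω_s−ω_c) = −60(ω_r−ω_c),  ω_r=0, ω_s=1
12(1−ω_c) = −60(0−ω_c)  ⇒  72ω_c = 12  ⇒  ω_c = 1/6
ω_c/ω_s = 1/6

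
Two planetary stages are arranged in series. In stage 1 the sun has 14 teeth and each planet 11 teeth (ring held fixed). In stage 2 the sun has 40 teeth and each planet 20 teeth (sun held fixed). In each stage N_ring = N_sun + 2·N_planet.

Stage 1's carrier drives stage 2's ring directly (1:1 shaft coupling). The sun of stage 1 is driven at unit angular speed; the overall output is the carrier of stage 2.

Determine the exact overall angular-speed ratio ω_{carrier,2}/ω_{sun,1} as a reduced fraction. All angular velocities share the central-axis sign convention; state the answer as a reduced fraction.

Stage 1: N_ring = 14 + 2·11 = 36
Stage 1: 14(ω_s−ω_c) = −36(ω_r−ω_c),  ω_r=0, ω_s=1
Stage 1: 14(1−ω_c) = −36(0−ω_c)  ⇒  50ω_c = 14  ⇒  ω_c = 7/25
  ⇒ ω_c¹/ω_s¹ = 7/25
Stage 2: N_ring = 40 + 2·20 = 80
Stage 2: 40(ω_s−ω_c) = −80(ω_r−ω_c),  ω_s=0, ω_r=1
Stage 2: 40(0−ω_c) = −80(1−ω_c)  ⇒  120ω_c = 80  ⇒  ω_c = 2/3
  ⇒ ω_c²/ω_r² = 2/3
Coupling ω_r² = ω_c¹ ⇒ overall = 7/25 × 2/3 = 14/75

14/75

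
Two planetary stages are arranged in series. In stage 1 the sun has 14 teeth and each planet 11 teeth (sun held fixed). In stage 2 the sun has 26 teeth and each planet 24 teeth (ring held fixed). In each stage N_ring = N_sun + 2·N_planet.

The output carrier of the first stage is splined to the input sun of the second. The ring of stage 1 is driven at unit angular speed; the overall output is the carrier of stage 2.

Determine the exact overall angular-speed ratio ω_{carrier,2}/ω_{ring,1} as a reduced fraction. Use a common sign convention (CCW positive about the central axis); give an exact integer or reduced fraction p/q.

Stage 1: N_ring = 14 + 2·11 = 36
Stage 1: 14(ω_s−ω_c) = −36(ω_r−ω_c),  ω_s=0, ω_r=1
Stage 1: 14(0−ω_c) = −36(1−ω_c)  ⇒  50ω_c = 36  ⇒  ω_c = 18/25
  ⇒ ω_c¹/ω_r¹ = 18/25
Stage 2: N_ring = 26 + 2·24 = 74
Stage 2: 26(ω_s−ω_c) = −74(ω_r−ω_c),  ω_r=0, ω_s=1
Stage 2: 26(1−ω_c) = −74(0−ω_c)  ⇒  100ω_c = 26  ⇒  ω_c = 13/50
  ⇒ ω_c²/ω_s² = 13/50
Coupling ω_s² = ω_c¹ ⇒ overall = 18/25 × 13/50 = 117/625

117/625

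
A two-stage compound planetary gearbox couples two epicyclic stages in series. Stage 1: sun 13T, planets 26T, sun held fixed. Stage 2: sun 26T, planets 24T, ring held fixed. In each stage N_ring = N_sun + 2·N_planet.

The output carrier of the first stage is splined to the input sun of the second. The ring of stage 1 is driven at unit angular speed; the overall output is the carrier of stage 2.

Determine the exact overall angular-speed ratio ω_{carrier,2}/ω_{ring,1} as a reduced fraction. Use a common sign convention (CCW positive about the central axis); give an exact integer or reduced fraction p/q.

13/60

Stage 1: N_ring = 13 + 2·26 = 65
Stage 1: 13(ω_s−ω_c) = −65(ω_r−ω_c),  ω_s=0, ω_r=1
Stage 1: 13(0−ω_c) = −65(1−ω_c)  ⇒  78ω_c = 65  ⇒  ω_c = 5/6
  ⇒ ω_c¹/ω_r¹ = 5/6
Stage 2: N_ring = 26 + 2·24 = 74
Stage 2: 26(ω_s−ω_c) = −74(ω_r−ω_c),  ω_r=0, ω_s=1
Stage 2: 26(1−ω_c) = −74(0−ω_c)  ⇒  100ω_c = 26  ⇒  ω_c = 13/50
  ⇒ ω_c²/ω_s² = 13/50
Coupling ω_s² = ω_c¹ ⇒ overall = 5/6 × 13/50 = 13/60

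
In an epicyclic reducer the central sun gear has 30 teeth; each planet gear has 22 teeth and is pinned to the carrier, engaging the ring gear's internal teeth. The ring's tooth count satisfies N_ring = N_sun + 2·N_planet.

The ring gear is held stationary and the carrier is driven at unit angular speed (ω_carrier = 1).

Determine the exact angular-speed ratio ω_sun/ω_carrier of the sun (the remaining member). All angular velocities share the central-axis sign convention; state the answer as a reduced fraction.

N_ring = 30 + 2·22 = 74
30(ω_s−ω_c) = −74(ω_r−ω_c),  ω_r=0, ω_c=1
ω_s = 1 − (74/30)(0−1) = 52/15
ω_s/ω_c = 52/15

52/15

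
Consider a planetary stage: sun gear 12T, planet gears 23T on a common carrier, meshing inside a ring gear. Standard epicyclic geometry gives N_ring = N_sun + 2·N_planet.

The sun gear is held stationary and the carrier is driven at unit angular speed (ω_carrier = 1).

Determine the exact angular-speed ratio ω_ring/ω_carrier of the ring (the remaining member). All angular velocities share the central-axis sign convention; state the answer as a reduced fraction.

N_ring = 12 + 2·23 = 58
12(ω_s−ω_c) = −58(ω_r−ω_c),  ω_s=0, ω_c=1
ω_r = 1 − (12/58)(0−1) = 35/29
ω_r/ω_c = 35/29

35/29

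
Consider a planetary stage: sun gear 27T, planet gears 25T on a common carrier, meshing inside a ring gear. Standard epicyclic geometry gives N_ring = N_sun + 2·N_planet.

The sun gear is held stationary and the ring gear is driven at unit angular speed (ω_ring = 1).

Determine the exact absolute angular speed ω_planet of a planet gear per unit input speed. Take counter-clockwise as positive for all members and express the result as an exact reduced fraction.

77/50

N_ring = 27 + 2·25 = 77
27(ω_s−ω_c) = −77(ω_r−ω_c),  ω_s=0, ω_r=1
27(0−ω_c) = −77(1−ω_c)  ⇒  104ω_c = 77  ⇒  ω_c = 77/104
sun–planet: 27·(0−77/104) = −25·(ω_p−ω_c)  ⇒  ω_p−ω_c = −(27/25)·(-77/104) = 2079/2600
ω_p = 77/104 + 2079/2600 = 77/50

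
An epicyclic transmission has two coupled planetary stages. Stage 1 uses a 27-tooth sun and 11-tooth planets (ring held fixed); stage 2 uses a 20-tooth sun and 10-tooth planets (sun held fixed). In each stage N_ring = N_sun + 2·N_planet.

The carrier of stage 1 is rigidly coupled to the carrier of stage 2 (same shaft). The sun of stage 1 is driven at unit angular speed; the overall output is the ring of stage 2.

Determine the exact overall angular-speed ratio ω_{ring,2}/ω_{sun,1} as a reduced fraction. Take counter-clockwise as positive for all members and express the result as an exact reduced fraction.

Stage 1: N_ring = 27 + 2·11 = 49
Stage 1: 27(ω_s−ω_c) = −49(ω_r−ω_c),  ω_r=0, ω_s=1
Stage 1: 27(1−ω_c) = −49(0−ω_c)  ⇒  76ω_c = 27  ⇒  ω_c = 27/76
  ⇒ ω_c¹/ω_s¹ = 27/76
Stage 2: N_ring = 20 + 2·10 = 40
Stage 2: 20(ω_s−ω_c) = −40(ω_r−ω_c),  ω_s=0, ω_c=1
Stage 2: ω_r = 1 − (20/40)(0−1) = 3/2
  ⇒ ω_r²/ω_c² = 3/2
Coupling ω_c² = ω_c¹ ⇒ overall = 27/76 × 3/2 = 81/152

81/152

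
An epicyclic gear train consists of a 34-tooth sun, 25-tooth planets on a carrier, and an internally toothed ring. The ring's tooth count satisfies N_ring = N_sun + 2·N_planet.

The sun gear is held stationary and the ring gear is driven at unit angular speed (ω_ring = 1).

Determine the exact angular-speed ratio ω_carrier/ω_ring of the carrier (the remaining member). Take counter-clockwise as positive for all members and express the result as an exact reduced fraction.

42/59

N_ring = 34 + 2·25 = 84
34(ω_s−ω_c) = −84(ω_r−ω_c),  ω_s=0, ω_r=1
34(0−ω_c) = −84(1−ω_c)  ⇒  118ω_c = 84  ⇒  ω_c = 42/59
ω_c/ω_r = 42/59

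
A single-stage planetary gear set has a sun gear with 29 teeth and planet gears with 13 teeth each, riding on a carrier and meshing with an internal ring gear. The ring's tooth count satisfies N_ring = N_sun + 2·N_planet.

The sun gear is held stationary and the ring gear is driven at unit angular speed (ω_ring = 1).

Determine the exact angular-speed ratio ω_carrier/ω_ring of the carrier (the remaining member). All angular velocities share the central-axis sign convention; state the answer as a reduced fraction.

55/84

N_ring = 29 + 2·13 = 55
29(ω_s−ω_c) = −55(ω_r−ω_c),  ω_s=0, ω_r=1
29(0−ω_c) = −55(1−ω_c)  ⇒  84ω_c = 55  ⇒  ω_c = 55/84
ω_c/ω_r = 55/84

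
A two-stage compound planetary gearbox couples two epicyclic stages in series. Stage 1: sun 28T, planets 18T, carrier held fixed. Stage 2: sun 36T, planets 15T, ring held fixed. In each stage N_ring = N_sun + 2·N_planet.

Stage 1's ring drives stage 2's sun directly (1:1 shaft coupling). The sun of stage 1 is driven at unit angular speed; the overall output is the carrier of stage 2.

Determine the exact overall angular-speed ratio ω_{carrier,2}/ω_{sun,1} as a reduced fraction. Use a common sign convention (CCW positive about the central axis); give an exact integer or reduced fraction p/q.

-21/136

Stage 1: N_ring = 28 + 2·18 = 64
Stage 1: 28(ω_s−ω_c) = −64(ω_r−ω_c),  ω_c=0, ω_s=1
Stage 1: ω_r = 0 − (28/64)(1−0) = -7/16
  ⇒ ω_r¹/ω_s¹ = -7/16
Stage 2: N_ring = 36 + 2·15 = 66
Stage 2: 36(ω_s−ω_c) = −66(ω_r−ω_c),  ω_r=0, ω_s=1
Stage 2: 36(1−ω_c) = −66(0−ω_c)  ⇒  102ω_c = 36  ⇒  ω_c = 6/17
  ⇒ ω_c²/ω_s² = 6/17
Coupling ω_s² = ω_r¹ ⇒ overall = -7/16 × 6/17 = -21/136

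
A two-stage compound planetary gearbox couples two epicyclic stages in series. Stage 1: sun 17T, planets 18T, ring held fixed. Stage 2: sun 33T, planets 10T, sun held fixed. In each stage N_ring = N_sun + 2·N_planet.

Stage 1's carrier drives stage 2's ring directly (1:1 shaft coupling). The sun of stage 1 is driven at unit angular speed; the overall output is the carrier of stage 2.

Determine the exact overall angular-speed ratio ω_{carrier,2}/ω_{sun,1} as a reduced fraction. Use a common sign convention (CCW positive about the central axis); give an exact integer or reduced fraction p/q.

Stage 1: N_ring = 17 + 2·18 = 53
Stage 1: 17(ω_s−ω_c) = −53(ω_r−ω_c),  ω_r=0, ω_s=1
Stage 1: 17(1−ω_c) = −53(0−ω_c)  ⇒  70ω_c = 17  ⇒  ω_c = 17/70
  ⇒ ω_c¹/ω_s¹ = 17/70
Stage 2: N_ring = 33 + 2·10 = 53
Stage 2: 33(ω_s−ω_c) = −53(ω_r−ω_c),  ω_s=0, ω_r=1
Stage 2: 33(0−ω_c) = −53(1−ω_c)  ⇒  86ω_c = 53  ⇒  ω_c = 53/86
  ⇒ ω_c²/ω_r² = 53/86
Coupling ω_r² = ω_c¹ ⇒ overall = 17/70 × 53/86 = 901/6020

901/6020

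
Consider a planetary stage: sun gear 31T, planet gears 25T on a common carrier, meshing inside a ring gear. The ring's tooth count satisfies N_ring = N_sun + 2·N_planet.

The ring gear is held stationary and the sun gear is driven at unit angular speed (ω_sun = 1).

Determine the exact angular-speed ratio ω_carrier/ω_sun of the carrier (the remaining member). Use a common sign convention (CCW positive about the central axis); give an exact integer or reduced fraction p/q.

31/112

N_ring = 31 + 2·25 = 81
31(ω_s−ω_c) = −81(ω_r−ω_c),  ω_r=0, ω_s=1
31(1−ω_c) = −81(0−ω_c)  ⇒  112ω_c = 31  ⇒  ω_c = 31/112
ω_c/ω_s = 31/112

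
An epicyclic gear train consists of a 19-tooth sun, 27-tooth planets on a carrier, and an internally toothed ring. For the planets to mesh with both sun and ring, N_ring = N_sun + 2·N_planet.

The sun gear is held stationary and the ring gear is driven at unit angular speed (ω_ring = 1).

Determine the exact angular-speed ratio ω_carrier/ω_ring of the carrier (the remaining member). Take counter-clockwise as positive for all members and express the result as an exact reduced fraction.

N_ring = 19 + 2·27 = 73
19(ω_s−ω_c) = −73(ω_r−ω_c),  ω_s=0, ω_r=1
19(0−ω_c) = −73(1−ω_c)  ⇒  92ω_c = 73  ⇒  ω_c = 73/92
ω_c/ω_r = 73/92

73/92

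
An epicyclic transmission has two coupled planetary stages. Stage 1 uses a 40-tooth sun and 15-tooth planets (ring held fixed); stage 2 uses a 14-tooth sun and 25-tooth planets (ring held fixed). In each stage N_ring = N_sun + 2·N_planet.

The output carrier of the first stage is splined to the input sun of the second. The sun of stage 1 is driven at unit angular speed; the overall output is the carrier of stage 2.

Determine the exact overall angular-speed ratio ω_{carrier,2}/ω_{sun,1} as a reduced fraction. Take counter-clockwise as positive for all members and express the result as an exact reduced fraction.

28/429

Stage 1: N_ring = 40 + 2·15 = 70
Stage 1: 40(ω_s−ω_c) = −70(ω_r−ω_c),  ω_r=0, ω_s=1
Stage 1: 40(1−ω_c) = −70(0−ω_c)  ⇒  110ω_c = 40  ⇒  ω_c = 4/11
  ⇒ ω_c¹/ω_s¹ = 4/11
Stage 2: N_ring = 14 + 2·25 = 64
Stage 2: 14(ω_s−ω_c) = −64(ω_r−ω_c),  ω_r=0, ω_s=1
Stage 2: 14(1−ω_c) = −64(0−ω_c)  ⇒  78ω_c = 14  ⇒  ω_c = 7/39
  ⇒ ω_c²/ω_s² = 7/39
Coupling ω_s² = ω_c¹ ⇒ overall = 4/11 × 7/39 = 28/429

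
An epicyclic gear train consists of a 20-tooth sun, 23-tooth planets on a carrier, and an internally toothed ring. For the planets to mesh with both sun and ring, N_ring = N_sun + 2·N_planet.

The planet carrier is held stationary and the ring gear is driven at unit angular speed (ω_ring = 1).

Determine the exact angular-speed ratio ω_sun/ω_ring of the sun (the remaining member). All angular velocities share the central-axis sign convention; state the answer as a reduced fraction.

-33/10

N_ring = 20 + 2·23 = 66
20(ω_s−ω_c) = −66(ω_r−ω_c),  ω_c=0, ω_r=1
ω_s = 0 − (66/20)(1−0) = -33/10
ω_s/ω_r = -33/10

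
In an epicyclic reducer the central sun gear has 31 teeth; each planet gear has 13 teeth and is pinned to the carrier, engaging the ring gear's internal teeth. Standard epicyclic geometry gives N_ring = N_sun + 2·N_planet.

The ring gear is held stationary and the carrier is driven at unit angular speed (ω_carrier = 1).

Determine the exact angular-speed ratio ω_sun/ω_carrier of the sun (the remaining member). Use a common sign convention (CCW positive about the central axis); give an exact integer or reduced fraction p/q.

N_ring = 31 + 2·13 = 57
31(ω_s−ω_c) = −57(ω_r−ω_c),  ω_r=0, ω_c=1
ω_s = 1 − (57/31)(0−1) = 88/31
ω_s/ω_c = 88/31

88/31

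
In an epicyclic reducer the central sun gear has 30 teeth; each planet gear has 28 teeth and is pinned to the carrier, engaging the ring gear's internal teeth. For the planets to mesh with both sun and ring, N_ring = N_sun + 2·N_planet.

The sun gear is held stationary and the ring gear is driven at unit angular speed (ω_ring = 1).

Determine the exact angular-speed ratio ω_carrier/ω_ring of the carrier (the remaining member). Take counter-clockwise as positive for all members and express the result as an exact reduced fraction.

N_ring = 30 + 2·28 = 86
30(ω_s−ω_c) = −86(ω_r−ω_c),  ω_s=0, ω_r=1
30(0−ω_c) = −86(1−ω_c)  ⇒  116ω_c = 86  ⇒  ω_c = 43/58
ω_c/ω_r = 43/58

43/58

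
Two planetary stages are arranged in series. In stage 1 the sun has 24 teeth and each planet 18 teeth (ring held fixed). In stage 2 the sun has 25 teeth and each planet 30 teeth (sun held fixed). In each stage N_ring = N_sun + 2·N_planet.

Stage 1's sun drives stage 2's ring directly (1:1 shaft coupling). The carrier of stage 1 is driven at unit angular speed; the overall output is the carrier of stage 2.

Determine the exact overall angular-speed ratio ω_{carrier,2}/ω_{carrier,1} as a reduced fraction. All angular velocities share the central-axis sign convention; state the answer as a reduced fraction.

119/44

Stage 1: N_ring = 24 + 2·18 = 60
Stage 1: 24(ω_s−ω_c) = −60(ω_r−ω_c),  ω_r=0, ω_c=1
Stage 1: ω_s = 1 − (60/24)(0−1) = 7/2
  ⇒ ω_s¹/ω_c¹ = 7/2
Stage 2: N_ring = 25 + 2·30 = 85
Stage 2: 25(ω_s−ω_c) = −85(ω_r−ω_c),  ω_s=0, ω_r=1
Stage 2: 25(0−ω_c) = −85(1−ω_c)  ⇒  110ω_c = 85  ⇒  ω_c = 17/22
  ⇒ ω_c²/ω_r² = 17/22
Coupling ω_r² = ω_s¹ ⇒ overall = 7/2 × 17/22 = 119/44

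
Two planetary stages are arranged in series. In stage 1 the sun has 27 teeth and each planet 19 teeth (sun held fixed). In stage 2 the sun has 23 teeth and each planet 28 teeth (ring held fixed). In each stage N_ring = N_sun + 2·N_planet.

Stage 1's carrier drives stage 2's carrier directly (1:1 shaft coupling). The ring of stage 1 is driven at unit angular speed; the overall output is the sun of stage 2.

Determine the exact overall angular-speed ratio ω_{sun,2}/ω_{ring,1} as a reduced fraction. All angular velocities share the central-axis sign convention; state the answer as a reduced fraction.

Stage 1: N_ring = 27 + 2·19 = 65
Stage 1: 27(ω_s−ω_c) = −65(ω_r−ω_c),  ω_s=0, ω_r=1
Stage 1: 27(0−ω_c) = −65(1−ω_c)  ⇒  92ω_c = 65  ⇒  ω_c = 65/92
  ⇒ ω_c¹/ω_r¹ = 65/92
Stage 2: N_ring = 23 + 2·28 = 79
Stage 2: 23(ω_s−ω_c) = −79(ω_r−ω_c),  ω_r=0, ω_c=1
Stage 2: ω_s = 1 − (79/23)(0−1) = 102/23
  ⇒ ω_s²/ω_c² = 102/23
Coupling ω_c² = ω_c¹ ⇒ overall = 65/92 × 102/23 = 3315/1058

3315/1058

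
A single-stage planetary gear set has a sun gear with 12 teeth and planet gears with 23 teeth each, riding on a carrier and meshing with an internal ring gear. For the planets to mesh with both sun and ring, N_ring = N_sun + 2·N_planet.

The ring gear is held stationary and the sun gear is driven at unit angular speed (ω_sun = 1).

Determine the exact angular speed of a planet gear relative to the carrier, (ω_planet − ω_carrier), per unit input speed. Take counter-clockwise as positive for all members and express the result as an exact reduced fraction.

N_ring = 12 + 2·23 = 58
12(ω_s−ω_c) = −58(ω_r−ω_c),  ω_r=0, ω_s=1
12(1−ω_c) = −58(0−ω_c)  ⇒  70ω_c = 12  ⇒  ω_c = 6/35
sun–planet: 12·(1−6/35) = −23·(ω_p−ω_c)  ⇒  ω_p−ω_c = −(12/23)·(29/35) = -348/805

-348/805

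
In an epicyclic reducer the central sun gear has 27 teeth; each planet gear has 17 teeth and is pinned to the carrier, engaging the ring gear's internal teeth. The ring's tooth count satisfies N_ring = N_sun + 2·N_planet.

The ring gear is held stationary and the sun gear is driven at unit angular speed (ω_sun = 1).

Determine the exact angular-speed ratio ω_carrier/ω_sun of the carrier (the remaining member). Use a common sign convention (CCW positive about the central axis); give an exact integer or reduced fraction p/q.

N_ring = 27 + 2·17 = 61
27(ω_s−ω_c) = −61(ω_r−ω_c),  ω_r=0, ω_s=1
27(1−ω_c) = −61(0−ω_c)  ⇒  88ω_c = 27  ⇒  ω_c = 27/88
ω_c/ω_s = 27/88

27/88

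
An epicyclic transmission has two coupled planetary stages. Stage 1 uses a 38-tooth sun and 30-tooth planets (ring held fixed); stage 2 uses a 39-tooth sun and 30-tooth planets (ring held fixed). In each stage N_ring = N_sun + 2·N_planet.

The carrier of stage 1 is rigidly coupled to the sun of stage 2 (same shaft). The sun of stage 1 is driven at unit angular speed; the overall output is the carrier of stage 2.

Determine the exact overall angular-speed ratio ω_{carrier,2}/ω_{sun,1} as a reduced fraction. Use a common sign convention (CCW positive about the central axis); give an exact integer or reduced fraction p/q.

Stage 1: N_ring = 38 + 2·30 = 98
Stage 1: 38(ω_s−ω_c) = −98(ω_r−ω_c),  ω_r=0, ω_s=1
Stage 1: 38(1−ω_c) = −98(0−ω_c)  ⇒  136ω_c = 38  ⇒  ω_c = 19/68
  ⇒ ω_c¹/ω_s¹ = 19/68
Stage 2: N_ring = 39 + 2·30 = 99
Stage 2: 39(ω_s−ω_c) = −99(ω_r−ω_c),  ω_r=0, ω_s=1
Stage 2: 39(1−ω_c) = −99(0−ω_c)  ⇒  138ω_c = 39  ⇒  ω_c = 13/46
  ⇒ ω_c²/ω_s² = 13/46
Coupling ω_s² = ω_c¹ ⇒ overall = 19/68 × 13/46 = 247/3128

247/3128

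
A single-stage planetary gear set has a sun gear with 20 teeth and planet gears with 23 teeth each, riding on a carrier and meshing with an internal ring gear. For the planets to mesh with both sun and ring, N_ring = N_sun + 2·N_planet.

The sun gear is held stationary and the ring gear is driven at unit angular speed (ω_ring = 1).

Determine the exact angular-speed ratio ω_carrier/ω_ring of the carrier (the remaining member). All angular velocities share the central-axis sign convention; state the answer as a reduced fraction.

33/43

N_ring = 20 + 2·23 = 66
20(ω_s−ω_c) = −66(ω_r−ω_c),  ω_s=0, ω_r=1
20(0−ω_c) = −66(1−ω_c)  ⇒  86ω_c = 66  ⇒  ω_c = 33/43
ω_c/ω_r = 33/43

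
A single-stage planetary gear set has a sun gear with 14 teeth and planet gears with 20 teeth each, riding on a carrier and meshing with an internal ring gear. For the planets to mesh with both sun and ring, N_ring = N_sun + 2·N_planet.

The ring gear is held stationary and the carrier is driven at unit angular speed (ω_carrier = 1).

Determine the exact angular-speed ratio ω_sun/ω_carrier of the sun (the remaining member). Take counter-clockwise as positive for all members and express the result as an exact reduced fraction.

N_ring = 14 + 2·20 = 54
14(ω_s−ω_c) = −54(ω_r−ω_c),  ω_r=0, ω_c=1
ω_s = 1 − (54/14)(0−1) = 34/7
ω_s/ω_c = 34/7

34/7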